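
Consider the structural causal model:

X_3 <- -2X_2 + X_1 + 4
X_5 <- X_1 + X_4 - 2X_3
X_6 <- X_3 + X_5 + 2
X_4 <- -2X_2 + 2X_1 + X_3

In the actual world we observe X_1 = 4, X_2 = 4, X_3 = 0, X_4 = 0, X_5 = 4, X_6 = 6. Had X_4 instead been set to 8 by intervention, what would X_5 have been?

12

Intervening sets X_4 = 8 and removes its equation (X_4 <- -2X_2 + 2X_1 + X_3).
X_3 = -2X_2 + X_1 + 4  [with X_2=4, X_1=4]  = 0
X_5 = X_1 + X_4 - 2X_3  [with X_1=4, X_4=8, X_3=0]  = 12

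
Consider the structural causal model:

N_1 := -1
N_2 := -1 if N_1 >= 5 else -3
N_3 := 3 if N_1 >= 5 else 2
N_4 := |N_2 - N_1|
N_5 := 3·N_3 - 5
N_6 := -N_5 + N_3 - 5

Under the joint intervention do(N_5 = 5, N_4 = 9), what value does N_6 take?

Setting N_5 = 5, N_4 = 9 by intervention discards those variables' equations.
N_3 = 3 if N_1 >= 5 else 2  [with N_1=-1]  = 2
N_6 = -N_5 + N_3 - 5  [with N_5=5, N_3=2]  = -8

-8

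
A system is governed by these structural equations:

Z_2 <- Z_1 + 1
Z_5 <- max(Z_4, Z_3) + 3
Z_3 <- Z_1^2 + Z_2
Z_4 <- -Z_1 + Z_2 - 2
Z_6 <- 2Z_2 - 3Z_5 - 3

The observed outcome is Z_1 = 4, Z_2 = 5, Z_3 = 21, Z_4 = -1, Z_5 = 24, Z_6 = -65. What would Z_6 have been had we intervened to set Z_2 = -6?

Under do(Z_2=-6), the mechanism Z_2 <- Z_1 + 1 is discarded; Z_2 is fixed at -6.
Z_3 = Z_1^2 + Z_2  [with Z_1=4, Z_2=-6]  = 10
Z_4 = -Z_1 + Z_2 - 2  [with Z_1=4, Z_2=-6]  = -12
Z_5 = max(Z_4, Z_3) + 3  [with Z_4=-12, Z_3=10]  = 13
Z_6 = 2Z_2 - 3Z_5 - 3  [with Z_2=-6, Z_5=13]  = -54

-54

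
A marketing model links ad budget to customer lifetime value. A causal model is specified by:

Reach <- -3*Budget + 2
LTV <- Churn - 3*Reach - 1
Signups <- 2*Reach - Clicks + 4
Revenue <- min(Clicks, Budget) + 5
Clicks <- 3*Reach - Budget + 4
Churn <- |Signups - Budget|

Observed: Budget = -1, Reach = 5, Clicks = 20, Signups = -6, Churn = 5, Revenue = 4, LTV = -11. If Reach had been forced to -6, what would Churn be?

6

do(Reach=-6) replaces the equation Reach <- -3*Budget + 2 with the constant Reach = -6.
Clicks = 3*Reach - Budget + 4  [with Reach=-6, Budget=-1]  = -13
Signups = 2*Reach - Clicks + 4  [with Reach=-6, Clicks=-13]  = 5
Churn = |Signups - Budget|  [with Signups=5, Budget=-1]  = 6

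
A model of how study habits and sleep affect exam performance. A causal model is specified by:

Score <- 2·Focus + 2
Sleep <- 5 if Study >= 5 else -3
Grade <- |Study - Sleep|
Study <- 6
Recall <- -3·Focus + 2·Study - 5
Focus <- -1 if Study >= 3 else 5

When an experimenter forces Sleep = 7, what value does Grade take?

Under do(Sleep=7), the mechanism Sleep <- 5 if Study >= 5 else -3 is discarded; Sleep is fixed at 7.
Grade = |Study - Sleep|  [with Study=6, Sleep=7]  = 1

1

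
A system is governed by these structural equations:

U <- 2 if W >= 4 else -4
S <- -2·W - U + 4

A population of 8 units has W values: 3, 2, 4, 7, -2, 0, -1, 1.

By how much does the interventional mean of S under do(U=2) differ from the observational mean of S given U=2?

7.5

do(U=2) breaks U's dependence on W. With U=2 fixed, S across the units is -4, -2, -6, -12, 6, 2, 4, 0, mean -1.5.
E[S|U=2] averages over only the 2 units with U=2 (W = 4, 7): S = -6, -12, mean -9.
Difference = -1.5 − (-9) = 7.5.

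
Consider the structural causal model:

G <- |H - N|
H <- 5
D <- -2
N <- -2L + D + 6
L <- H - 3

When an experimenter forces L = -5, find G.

9

do(L=-5) replaces the equation L <- H - 3 with the constant L = -5.
N = -2L + D + 6  [with L=-5, D=-2]  = 14
G = |H - N|  [with H=5, N=14]  = 9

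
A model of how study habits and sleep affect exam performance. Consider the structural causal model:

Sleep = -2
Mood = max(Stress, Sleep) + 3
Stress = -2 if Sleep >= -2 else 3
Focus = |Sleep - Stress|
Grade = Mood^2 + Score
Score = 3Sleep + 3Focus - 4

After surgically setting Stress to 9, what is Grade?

Under do(Stress=9), the mechanism Stress = -2 if Sleep >= -2 else 3 is discarded; Stress is fixed at 9.
Focus = |Sleep - Stress|  [with Sleep=-2, Stress=9]  = 11
Score = 3Sleep + 3Focus - 4  [with Sleep=-2, Focus=11]  = 23
Mood = max(Stress, Sleep) + 3  [with Stress=9, Sleep=-2]  = 12
Grade = Mood^2 + Score  [with Mood=12, Score=23]  = 167

167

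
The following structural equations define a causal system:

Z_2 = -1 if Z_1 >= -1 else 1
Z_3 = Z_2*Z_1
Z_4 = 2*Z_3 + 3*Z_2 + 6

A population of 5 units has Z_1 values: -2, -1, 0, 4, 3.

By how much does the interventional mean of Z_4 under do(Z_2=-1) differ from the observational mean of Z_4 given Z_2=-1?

1.4

The intervention sets Z_2=-1 in all 5 units regardless of Z_1. Recomputing Z_4 per unit gives 7, 5, 3, -5, -3; average 1.4.
Conditioning on Z_2=-1 selects the 4 unit(s) with Z_1 ∈ {-1, 0, 4, 3}. Their Z_4 values: 5, 3, -5, -3. Mean = 0.
Difference = 1.4 − 0 = 1.4.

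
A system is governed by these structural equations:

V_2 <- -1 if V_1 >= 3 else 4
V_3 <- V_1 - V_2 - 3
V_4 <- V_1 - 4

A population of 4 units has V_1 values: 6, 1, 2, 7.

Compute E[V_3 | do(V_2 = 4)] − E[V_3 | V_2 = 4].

2.5

Under do(V_2=4), V_2's equation is replaced by V_2=4 for every unit. Per-unit V_3: -1, -6, -5, 0. Mean = -3.
E[V_3|V_2=4] averages over only the 2 units with V_2=4 (V_1 = 1, 2): V_3 = -6, -5, mean -5.5.
Difference = -3 − (-5.5) = 2.5.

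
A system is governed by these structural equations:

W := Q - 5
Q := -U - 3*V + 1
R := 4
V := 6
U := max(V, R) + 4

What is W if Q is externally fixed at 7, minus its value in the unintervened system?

34

Intervening sets Q = 7 and removes its equation (Q := -U - 3*V + 1).
W = Q - 5  [with Q=7]  = 2
Without intervention: U = max(V, R) + 4  [with V=6, R=4]  = 10; Q = -U - 3*V + 1  [with U=10, V=6]  = -27; W = Q - 5  [with Q=-27]  = -32.
Change = 2 − (-32) = 34.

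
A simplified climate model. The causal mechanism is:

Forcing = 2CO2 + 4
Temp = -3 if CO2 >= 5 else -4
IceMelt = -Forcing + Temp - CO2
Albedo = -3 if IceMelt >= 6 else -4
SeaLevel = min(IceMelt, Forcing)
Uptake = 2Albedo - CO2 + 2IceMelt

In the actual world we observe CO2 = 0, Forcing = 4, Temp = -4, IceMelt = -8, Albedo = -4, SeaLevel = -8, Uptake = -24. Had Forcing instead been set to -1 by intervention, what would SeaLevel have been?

-3

Under do(Forcing=-1), the mechanism Forcing = 2CO2 + 4 is discarded; Forcing is fixed at -1.
Temp = -3 if CO2 >= 5 else -4  [with CO2=0]  = -4
IceMelt = -Forcing + Temp - CO2  [with Forcing=-1, Temp=-4, CO2=0]  = -3
SeaLevel = min(IceMelt, Forcing)  [with IceMelt=-3, Forcing=-1]  = -3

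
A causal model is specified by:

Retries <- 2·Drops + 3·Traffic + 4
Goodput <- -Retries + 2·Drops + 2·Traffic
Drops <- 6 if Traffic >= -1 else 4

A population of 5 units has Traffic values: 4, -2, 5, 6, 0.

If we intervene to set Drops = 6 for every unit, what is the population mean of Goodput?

-6.6

Every unit gets Drops=6 under the intervention. Goodput values become -8, -2, -9, -10, -4; E[Goodput|do(Drops=6)] = -6.6.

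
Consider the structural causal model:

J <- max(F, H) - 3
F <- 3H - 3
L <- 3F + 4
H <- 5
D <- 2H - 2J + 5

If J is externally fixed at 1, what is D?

do(J=1) replaces the equation J <- max(F, H) - 3 with the constant J = 1.
D = 2H - 2J + 5  [with H=5, J=1]  = 13

13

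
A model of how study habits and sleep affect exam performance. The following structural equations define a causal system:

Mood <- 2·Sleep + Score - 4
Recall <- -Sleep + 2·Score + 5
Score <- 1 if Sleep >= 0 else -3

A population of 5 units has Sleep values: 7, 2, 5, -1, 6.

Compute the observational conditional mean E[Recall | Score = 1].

E[Recall|Score=1] averages over only the 4 units with Score=1 (Sleep = 7, 2, 5, 6): Recall = 0, 5, 2, 1, mean 2.

2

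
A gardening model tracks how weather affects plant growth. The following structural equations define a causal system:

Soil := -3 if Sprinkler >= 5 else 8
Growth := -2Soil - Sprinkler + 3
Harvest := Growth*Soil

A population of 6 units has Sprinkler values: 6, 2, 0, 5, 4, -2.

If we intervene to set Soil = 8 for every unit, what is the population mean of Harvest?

Every unit gets Soil=8 under the intervention. Harvest values become -152, -120, -104, -144, -136, -88; E[Harvest|do(Soil=8)] = -124.

-124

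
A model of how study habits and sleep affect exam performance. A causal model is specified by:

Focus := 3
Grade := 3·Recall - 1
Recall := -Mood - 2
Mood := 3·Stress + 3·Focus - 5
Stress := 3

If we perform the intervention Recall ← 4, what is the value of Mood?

13

Under do(Recall=4), the mechanism Recall := -Mood - 2 is discarded; Recall is fixed at 4.
Since Mood is not a descendant of the intervened variable, it is unaffected.
Mood = 3·Stress + 3·Focus - 5  [with Stress=3, Focus=3]  = 13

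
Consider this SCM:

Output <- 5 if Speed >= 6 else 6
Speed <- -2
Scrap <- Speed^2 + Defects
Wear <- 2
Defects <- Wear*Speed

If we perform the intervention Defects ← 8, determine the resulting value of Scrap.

12

The intervention breaks the incoming arrows to Defects: Defects <- Wear*Speed no longer applies, and Defects = 8.
Scrap = Speed^2 + Defects  [with Speed=-2, Defects=8]  = 12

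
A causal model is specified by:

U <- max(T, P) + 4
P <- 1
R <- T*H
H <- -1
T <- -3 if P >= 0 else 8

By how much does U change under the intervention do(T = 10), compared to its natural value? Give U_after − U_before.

9

The intervention breaks the incoming arrows to T: T <- -3 if P >= 0 else 8 no longer applies, and T = 10.
U = max(T, P) + 4  [with T=10, P=1]  = 14
Without intervention: T = -3 if P >= 0 else 8  [with P=1]  = -3; U = max(T, P) + 4  [with T=-3, P=1]  = 5.
Change = 14 − 5 = 9.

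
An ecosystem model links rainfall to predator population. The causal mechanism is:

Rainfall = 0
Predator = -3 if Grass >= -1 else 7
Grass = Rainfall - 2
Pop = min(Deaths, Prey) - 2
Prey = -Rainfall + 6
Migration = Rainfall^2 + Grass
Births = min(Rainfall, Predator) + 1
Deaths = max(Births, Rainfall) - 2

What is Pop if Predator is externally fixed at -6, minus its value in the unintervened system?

-1

do(Predator=-6) replaces the equation Predator = -3 if Grass >= -1 else 7 with the constant Predator = -6.
Prey = -Rainfall + 6  [with Rainfall=0]  = 6
Births = min(Rainfall, Predator) + 1  [with Rainfall=0, Predator=-6]  = -5
Deaths = max(Births, Rainfall) - 2  [with Births=-5, Rainfall=0]  = -2
Pop = min(Deaths, Prey) - 2  [with Deaths=-2, Prey=6]  = -4
Without intervention: Grass = Rainfall - 2  [with Rainfall=0]  = -2; Prey = -Rainfall + 6  [with Rainfall=0]  = 6; Predator = -3 if Grass >= -1 else 7  [with Grass=-2]  = 7; Births = min(Rainfall, Predator) + 1  [with Rainfall=0, Predator=7]  = 1; Deaths = max(Births, Rainfall) - 2  [with Births=1, Rainfall=0]  = -1; Pop = min(Deaths, Prey) - 2  [with Deaths=-1, Prey=6]  = -3.
Change = -4 − (-3) = -1.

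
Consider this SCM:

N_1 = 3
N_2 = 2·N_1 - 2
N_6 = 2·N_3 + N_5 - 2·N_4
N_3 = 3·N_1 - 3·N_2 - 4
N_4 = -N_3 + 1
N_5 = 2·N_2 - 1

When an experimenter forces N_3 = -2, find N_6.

-3

The intervention breaks the incoming arrows to N_3: N_3 = 3·N_1 - 3·N_2 - 4 no longer applies, and N_3 = -2.
N_2 = 2·N_1 - 2  [with N_1=3]  = 4
N_4 = -N_3 + 1  [with N_3=-2]  = 3
N_5 = 2·N_2 - 1  [with N_2=4]  = 7
N_6 = 2·N_3 + N_5 - 2·N_4  [with N_3=-2, N_5=7, N_4=3]  = -3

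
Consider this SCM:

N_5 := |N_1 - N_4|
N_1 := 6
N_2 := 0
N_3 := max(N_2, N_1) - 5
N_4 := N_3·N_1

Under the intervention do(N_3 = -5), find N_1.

6

Under do(N_3=-5), the mechanism N_3 := max(N_2, N_1) - 5 is discarded; N_3 is fixed at -5.
N_1 is not downstream of the intervention, so its value is determined by the original equations.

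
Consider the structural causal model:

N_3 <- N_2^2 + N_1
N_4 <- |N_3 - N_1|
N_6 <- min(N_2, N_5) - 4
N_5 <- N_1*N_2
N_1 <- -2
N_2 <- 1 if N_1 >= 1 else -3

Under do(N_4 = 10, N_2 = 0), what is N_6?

-4

The joint intervention fixes N_4 = 10, N_2 = 0, removing each variable's own equation.
N_5 = N_1*N_2  [with N_1=-2, N_2=0]  = 0
N_6 = min(N_2, N_5) - 4  [with N_2=0, N_5=0]  = -4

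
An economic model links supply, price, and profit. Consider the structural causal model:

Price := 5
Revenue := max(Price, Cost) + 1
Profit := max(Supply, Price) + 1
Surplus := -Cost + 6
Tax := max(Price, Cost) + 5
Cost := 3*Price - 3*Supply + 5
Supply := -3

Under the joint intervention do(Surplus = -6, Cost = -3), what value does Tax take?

10

Under do(Surplus = -6, Cost = -3), each intervened variable's structural equation is replaced by its fixed value.
Tax = max(Price, Cost) + 5  [with Price=5, Cost=-3]  = 10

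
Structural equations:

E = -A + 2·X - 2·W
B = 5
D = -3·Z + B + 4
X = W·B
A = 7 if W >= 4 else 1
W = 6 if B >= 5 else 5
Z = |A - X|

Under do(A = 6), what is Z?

24

Under do(A=6), the mechanism A = 7 if W >= 4 else 1 is discarded; A is fixed at 6.
W = 6 if B >= 5 else 5  [with B=5]  = 6
X = W·B  [with W=6, B=5]  = 30
Z = |A - X|  [with A=6, X=30]  = 24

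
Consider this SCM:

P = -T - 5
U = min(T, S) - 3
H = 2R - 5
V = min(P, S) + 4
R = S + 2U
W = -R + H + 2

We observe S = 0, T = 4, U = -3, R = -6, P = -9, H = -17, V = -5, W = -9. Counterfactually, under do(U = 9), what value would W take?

The intervention breaks the incoming arrows to U: U = min(T, S) - 3 no longer applies, and U = 9.
R = S + 2U  [with S=0, U=9]  = 18
H = 2R - 5  [with R=18]  = 31
W = -R + H + 2  [with R=18, H=31]  = 15

15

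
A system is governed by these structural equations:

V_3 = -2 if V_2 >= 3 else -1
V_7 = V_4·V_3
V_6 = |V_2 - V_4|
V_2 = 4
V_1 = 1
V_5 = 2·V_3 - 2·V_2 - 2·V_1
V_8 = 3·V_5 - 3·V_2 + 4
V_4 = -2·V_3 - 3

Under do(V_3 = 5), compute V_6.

The intervention breaks the incoming arrows to V_3: V_3 = -2 if V_2 >= 3 else -1 no longer applies, and V_3 = 5.
V_4 = -2·V_3 - 3  [with V_3=5]  = -13
V_6 = |V_2 - V_4|  [with V_2=4, V_4=-13]  = 17

17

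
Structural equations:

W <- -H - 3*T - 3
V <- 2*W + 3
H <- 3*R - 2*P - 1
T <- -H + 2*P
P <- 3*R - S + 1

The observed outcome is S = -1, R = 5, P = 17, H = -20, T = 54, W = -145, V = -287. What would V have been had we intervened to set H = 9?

-171

The intervention breaks the incoming arrows to H: H <- 3*R - 2*P - 1 no longer applies, and H = 9.
P = 3*R - S + 1  [with R=5, S=-1]  = 17
T = -H + 2*P  [with H=9, P=17]  = 25
W = -H - 3*T - 3  [with H=9, T=25]  = -87
V = 2*W + 3  [with W=-87]  = -171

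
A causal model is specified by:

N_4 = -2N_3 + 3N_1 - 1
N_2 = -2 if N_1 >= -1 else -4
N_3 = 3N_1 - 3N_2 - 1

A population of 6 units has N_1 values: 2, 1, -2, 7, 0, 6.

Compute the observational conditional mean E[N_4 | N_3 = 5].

E[N_4|N_3=5] averages over only the 2 units with N_3=5 (N_1 = -2, 0): N_4 = -17, -11, mean -14.

-14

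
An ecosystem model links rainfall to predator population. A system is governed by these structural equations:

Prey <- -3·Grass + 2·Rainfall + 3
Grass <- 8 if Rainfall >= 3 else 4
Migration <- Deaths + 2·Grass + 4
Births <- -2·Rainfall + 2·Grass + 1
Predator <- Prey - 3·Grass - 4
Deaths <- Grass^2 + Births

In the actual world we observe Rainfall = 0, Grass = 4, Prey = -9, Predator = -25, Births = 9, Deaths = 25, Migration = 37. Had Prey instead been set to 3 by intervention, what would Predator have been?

The intervention breaks the incoming arrows to Prey: Prey <- -3·Grass + 2·Rainfall + 3 no longer applies, and Prey = 3.
Grass = 8 if Rainfall >= 3 else 4  [with Rainfall=0]  = 4
Predator = Prey - 3·Grass - 4  [with Prey=3, Grass=4]  = -13

-13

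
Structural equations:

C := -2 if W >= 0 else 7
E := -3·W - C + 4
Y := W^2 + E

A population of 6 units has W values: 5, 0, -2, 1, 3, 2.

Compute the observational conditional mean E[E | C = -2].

-0.6

Observing C=-2 restricts to units where C's equation naturally yields -2: W ∈ {5, 0, 1, 3, 2}. In that subpopulation E = -9, 6, 3, -3, 0, mean -0.6.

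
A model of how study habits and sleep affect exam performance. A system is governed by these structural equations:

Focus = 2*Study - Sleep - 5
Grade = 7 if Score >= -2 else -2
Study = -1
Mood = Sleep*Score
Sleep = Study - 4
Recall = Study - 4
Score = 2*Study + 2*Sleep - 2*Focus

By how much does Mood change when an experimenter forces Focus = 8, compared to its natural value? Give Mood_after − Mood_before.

100

do(Focus=8) replaces the equation Focus = 2*Study - Sleep - 5 with the constant Focus = 8.
Sleep = Study - 4  [with Study=-1]  = -5
Score = 2*Study + 2*Sleep - 2*Focus  [with Study=-1, Sleep=-5, Focus=8]  = -28
Mood = Sleep*Score  [with Sleep=-5, Score=-28]  = 140
Without intervention: Sleep = Study - 4  [with Study=-1]  = -5; Focus = 2*Study - Sleep - 5  [with Study=-1, Sleep=-5]  = -2; Score = 2*Study + 2*Sleep - 2*Focus  [with Study=-1, Sleep=-5, Focus=-2]  = -8; Mood = Sleep*Score  [with Sleep=-5, Score=-8]  = 40.
Change = 140 − 40 = 100.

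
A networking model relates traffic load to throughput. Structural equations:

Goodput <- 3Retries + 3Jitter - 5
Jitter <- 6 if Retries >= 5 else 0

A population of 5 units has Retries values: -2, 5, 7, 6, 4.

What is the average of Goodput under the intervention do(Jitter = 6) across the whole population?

25

Every unit gets Jitter=6 under the intervention. Goodput values become 7, 28, 34, 31, 25; E[Goodput|do(Jitter=6)] = 25.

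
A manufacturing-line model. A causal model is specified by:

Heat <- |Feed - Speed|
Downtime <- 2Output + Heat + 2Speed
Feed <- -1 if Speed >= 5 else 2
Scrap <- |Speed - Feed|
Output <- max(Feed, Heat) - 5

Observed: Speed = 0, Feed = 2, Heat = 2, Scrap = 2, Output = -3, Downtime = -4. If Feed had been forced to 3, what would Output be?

do(Feed=3) replaces the equation Feed <- -1 if Speed >= 5 else 2 with the constant Feed = 3.
Heat = |Feed - Speed|  [with Feed=3, Speed=0]  = 3
Output = max(Feed, Heat) - 5  [with Feed=3, Heat=3]  = -2

-2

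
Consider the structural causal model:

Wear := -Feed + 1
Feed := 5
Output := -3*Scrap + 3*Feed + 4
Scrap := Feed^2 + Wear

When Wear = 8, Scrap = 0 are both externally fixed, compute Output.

Setting Wear = 8, Scrap = 0 by intervention discards those variables' equations.
Output = -3*Scrap + 3*Feed + 4  [with Scrap=0, Feed=5]  = 19

19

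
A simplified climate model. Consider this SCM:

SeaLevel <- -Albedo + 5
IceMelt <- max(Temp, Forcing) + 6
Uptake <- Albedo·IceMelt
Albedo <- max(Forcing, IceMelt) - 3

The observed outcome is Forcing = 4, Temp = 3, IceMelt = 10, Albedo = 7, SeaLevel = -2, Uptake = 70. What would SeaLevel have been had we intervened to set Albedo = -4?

Intervening sets Albedo = -4 and removes its equation (Albedo <- max(Forcing, IceMelt) - 3).
SeaLevel = -Albedo + 5  [with Albedo=-4]  = 9

9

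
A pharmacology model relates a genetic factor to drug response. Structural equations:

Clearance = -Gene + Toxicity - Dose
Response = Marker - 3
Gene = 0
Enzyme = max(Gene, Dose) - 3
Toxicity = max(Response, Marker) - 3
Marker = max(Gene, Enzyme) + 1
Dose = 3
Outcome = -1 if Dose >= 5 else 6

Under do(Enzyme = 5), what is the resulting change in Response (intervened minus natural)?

5

do(Enzyme=5) replaces the equation Enzyme = max(Gene, Dose) - 3 with the constant Enzyme = 5.
Marker = max(Gene, Enzyme) + 1  [with Gene=0, Enzyme=5]  = 6
Response = Marker - 3  [with Marker=6]  = 3
Without intervention: Enzyme = max(Gene, Dose) - 3  [with Gene=0, Dose=3]  = 0; Marker = max(Gene, Enzyme) + 1  [with Gene=0, Enzyme=0]  = 1; Response = Marker - 3  [with Marker=1]  = -2.
Change = 3 − (-2) = 5.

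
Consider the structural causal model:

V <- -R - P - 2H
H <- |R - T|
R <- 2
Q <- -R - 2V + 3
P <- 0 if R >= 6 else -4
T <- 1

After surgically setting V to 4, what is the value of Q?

-7

The intervention breaks the incoming arrows to V: V <- -R - P - 2H no longer applies, and V = 4.
Q = -R - 2V + 3  [with R=2, V=4]  = -7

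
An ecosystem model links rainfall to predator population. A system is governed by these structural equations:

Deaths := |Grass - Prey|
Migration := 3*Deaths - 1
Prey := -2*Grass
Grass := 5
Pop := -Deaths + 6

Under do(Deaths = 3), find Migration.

8

The intervention breaks the incoming arrows to Deaths: Deaths := |Grass - Prey| no longer applies, and Deaths = 3.
Migration = 3*Deaths - 1  [with Deaths=3]  = 8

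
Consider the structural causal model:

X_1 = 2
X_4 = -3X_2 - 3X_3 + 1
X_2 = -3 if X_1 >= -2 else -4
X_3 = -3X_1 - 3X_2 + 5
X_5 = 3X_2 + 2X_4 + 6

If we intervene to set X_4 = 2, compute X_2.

-3

The intervention breaks the incoming arrows to X_4: X_4 = -3X_2 - 3X_3 + 1 no longer applies, and X_4 = 2.
Since X_2 is not a descendant of the intervened variable, it is unaffected.
X_2 = -3 if X_1 >= -2 else -4  [with X_1=2]  = -3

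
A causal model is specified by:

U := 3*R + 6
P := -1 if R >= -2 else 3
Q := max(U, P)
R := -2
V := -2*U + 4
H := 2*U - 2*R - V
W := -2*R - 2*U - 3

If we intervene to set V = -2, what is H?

6

The intervention breaks the incoming arrows to V: V := -2*U + 4 no longer applies, and V = -2.
U = 3*R + 6  [with R=-2]  = 0
H = 2*U - 2*R - V  [with U=0, R=-2, V=-2]  = 6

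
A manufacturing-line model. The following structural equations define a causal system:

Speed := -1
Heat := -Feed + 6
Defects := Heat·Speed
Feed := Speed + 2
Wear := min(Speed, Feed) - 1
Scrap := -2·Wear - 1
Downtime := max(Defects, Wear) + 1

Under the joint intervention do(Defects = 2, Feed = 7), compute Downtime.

Setting Defects = 2, Feed = 7 by intervention discards those variables' equations.
Wear = min(Speed, Feed) - 1  [with Speed=-1, Feed=7]  = -2
Downtime = max(Defects, Wear) + 1  [with Defects=2, Wear=-2]  = 3

3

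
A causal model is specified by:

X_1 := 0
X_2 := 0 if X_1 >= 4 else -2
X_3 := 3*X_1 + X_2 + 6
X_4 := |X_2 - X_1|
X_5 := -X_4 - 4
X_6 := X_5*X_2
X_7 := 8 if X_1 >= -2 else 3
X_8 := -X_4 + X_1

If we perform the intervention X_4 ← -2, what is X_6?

4

Under do(X_4=-2), the mechanism X_4 := |X_2 - X_1| is discarded; X_4 is fixed at -2.
X_2 = 0 if X_1 >= 4 else -2  [with X_1=0]  = -2
X_5 = -X_4 - 4  [with X_4=-2]  = -2
X_6 = X_5*X_2  [with X_5=-2, X_2=-2]  = 4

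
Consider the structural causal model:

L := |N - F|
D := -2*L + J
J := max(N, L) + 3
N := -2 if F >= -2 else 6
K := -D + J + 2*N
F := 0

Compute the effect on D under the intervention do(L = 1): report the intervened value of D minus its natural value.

1

do(L=1) replaces the equation L := |N - F| with the constant L = 1.
N = -2 if F >= -2 else 6  [with F=0]  = -2
J = max(N, L) + 3  [with N=-2, L=1]  = 4
D = -2*L + J  [with L=1, J=4]  = 2
Without intervention: N = -2 if F >= -2 else 6  [with F=0]  = -2; L = |N - F|  [with N=-2, F=0]  = 2; J = max(N, L) + 3  [with N=-2, L=2]  = 5; D = -2*L + J  [with L=2, J=5]  = 1.
Change = 2 − 1 = 1.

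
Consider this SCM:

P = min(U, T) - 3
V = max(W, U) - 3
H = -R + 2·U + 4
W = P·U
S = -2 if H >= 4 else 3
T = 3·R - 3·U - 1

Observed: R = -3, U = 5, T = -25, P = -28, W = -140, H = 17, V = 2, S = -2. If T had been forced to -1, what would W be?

do(T=-1) replaces the equation T = 3·R - 3·U - 1 with the constant T = -1.
P = min(U, T) - 3  [with U=5, T=-1]  = -4
W = P·U  [with P=-4, U=5]  = -20

-20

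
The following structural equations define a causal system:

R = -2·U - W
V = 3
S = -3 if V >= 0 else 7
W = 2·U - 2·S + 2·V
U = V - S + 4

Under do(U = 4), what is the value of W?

The intervention breaks the incoming arrows to U: U = V - S + 4 no longer applies, and U = 4.
S = -3 if V >= 0 else 7  [with V=3]  = -3
W = 2·U - 2·S + 2·V  [with U=4, S=-3, V=3]  = 20

20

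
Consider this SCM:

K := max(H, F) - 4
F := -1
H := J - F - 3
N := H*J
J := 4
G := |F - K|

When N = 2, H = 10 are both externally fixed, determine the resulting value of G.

7

The joint intervention fixes N = 2, H = 10, removing each variable's own equation.
K = max(H, F) - 4  [with H=10, F=-1]  = 6
G = |F - K|  [with F=-1, K=6]  = 7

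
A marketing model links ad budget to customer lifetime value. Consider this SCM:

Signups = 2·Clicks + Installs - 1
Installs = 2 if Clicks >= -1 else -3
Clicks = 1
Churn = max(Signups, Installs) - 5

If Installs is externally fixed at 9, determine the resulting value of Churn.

5

Under do(Installs=9), the mechanism Installs = 2 if Clicks >= -1 else -3 is discarded; Installs is fixed at 9.
Signups = 2·Clicks + Installs - 1  [with Clicks=1, Installs=9]  = 10
Churn = max(Signups, Installs) - 5  [with Signups=10, Installs=9]  = 5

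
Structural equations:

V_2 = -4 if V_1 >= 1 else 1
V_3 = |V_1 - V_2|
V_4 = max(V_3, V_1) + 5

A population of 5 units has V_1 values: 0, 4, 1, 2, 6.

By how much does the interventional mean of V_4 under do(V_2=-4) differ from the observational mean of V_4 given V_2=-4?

do(V_2=-4) breaks V_2's dependence on V_1. With V_2=-4 fixed, V_4 across the units is 9, 13, 10, 11, 15, mean 11.6.
Observing V_2=-4 restricts to units where V_2's equation naturally yields -4: V_1 ∈ {4, 1, 2, 6}. In that subpopulation V_4 = 13, 10, 11, 15, mean 12.25.
Difference = 11.6 − 12.25 = -0.65.

-0.65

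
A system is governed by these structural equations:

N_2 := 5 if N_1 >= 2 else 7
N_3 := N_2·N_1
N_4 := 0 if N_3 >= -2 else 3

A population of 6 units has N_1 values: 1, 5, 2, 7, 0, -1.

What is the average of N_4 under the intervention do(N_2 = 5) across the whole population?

0.5

The intervention sets N_2=5 in all 6 units regardless of N_1. Recomputing N_4 per unit gives 0, 0, 0, 0, 0, 3; average 0.5.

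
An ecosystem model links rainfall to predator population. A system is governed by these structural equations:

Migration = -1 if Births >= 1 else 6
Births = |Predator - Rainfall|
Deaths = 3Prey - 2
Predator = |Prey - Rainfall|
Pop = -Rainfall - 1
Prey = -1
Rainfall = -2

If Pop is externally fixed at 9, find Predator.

Intervening sets Pop = 9 and removes its equation (Pop = -Rainfall - 1).
Predator is not downstream of the intervention, so its value is determined by the original equations.
Predator = |Prey - Rainfall|  [with Prey=-1, Rainfall=-2]  = 1

1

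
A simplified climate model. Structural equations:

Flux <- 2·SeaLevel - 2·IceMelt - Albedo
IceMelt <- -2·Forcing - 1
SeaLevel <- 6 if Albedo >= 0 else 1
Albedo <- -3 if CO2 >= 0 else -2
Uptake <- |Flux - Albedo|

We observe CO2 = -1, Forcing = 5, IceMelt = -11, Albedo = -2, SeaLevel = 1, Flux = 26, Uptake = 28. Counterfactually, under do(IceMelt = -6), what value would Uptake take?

The intervention breaks the incoming arrows to IceMelt: IceMelt <- -2·Forcing - 1 no longer applies, and IceMelt = -6.
Albedo = -3 if CO2 >= 0 else -2  [with CO2=-1]  = -2
SeaLevel = 6 if Albedo >= 0 else 1  [with Albedo=-2]  = 1
Flux = 2·SeaLevel - 2·IceMelt - Albedo  [with SeaLevel=1, IceMelt=-6, Albedo=-2]  = 16
Uptake = |Flux - Albedo|  [with Flux=16, Albedo=-2]  = 18

18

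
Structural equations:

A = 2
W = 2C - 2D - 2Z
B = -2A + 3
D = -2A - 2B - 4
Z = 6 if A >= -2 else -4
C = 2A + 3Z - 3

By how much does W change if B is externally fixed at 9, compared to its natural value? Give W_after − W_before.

The intervention breaks the incoming arrows to B: B = -2A + 3 no longer applies, and B = 9.
Z = 6 if A >= -2 else -4  [with A=2]  = 6
C = 2A + 3Z - 3  [with A=2, Z=6]  = 19
D = -2A - 2B - 4  [with A=2, B=9]  = -26
W = 2C - 2D - 2Z  [with C=19, D=-26, Z=6]  = 78
Without intervention: Z = 6 if A >= -2 else -4  [with A=2]  = 6; B = -2A + 3  [with A=2]  = -1; C = 2A + 3Z - 3  [with A=2, Z=6]  = 19; D = -2A - 2B - 4  [with A=2, B=-1]  = -6; W = 2C - 2D - 2Z  [with C=19, D=-6, Z=6]  = 38.
Change = 78 − 38 = 40.

40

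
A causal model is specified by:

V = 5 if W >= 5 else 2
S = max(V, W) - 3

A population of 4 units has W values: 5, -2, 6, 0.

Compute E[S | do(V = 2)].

0.75

do(V=2) breaks V's dependence on W. With V=2 fixed, S across the units is 2, -1, 3, -1, mean 0.75.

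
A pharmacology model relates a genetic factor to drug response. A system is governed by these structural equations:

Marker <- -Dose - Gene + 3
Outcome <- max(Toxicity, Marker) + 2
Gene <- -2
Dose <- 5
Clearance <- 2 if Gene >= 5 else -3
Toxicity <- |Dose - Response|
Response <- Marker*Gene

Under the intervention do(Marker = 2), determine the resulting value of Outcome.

11

The intervention breaks the incoming arrows to Marker: Marker <- -Dose - Gene + 3 no longer applies, and Marker = 2.
Response = Marker*Gene  [with Marker=2, Gene=-2]  = -4
Toxicity = |Dose - Response|  [with Dose=5, Response=-4]  = 9
Outcome = max(Toxicity, Marker) + 2  [with Toxicity=9, Marker=2]  = 11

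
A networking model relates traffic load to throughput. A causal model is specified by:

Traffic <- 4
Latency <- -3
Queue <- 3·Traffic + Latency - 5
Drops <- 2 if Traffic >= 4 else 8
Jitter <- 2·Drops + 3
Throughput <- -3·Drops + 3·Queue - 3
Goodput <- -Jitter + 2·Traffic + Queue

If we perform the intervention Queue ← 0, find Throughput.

The intervention breaks the incoming arrows to Queue: Queue <- 3·Traffic + Latency - 5 no longer applies, and Queue = 0.
Drops = 2 if Traffic >= 4 else 8  [with Traffic=4]  = 2
Throughput = -3·Drops + 3·Queue - 3  [with Drops=2, Queue=0]  = -9

-9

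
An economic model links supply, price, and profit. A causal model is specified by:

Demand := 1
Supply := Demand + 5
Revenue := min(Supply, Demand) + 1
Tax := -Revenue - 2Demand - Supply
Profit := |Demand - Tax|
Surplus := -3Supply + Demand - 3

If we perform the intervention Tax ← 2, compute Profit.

Intervening sets Tax = 2 and removes its equation (Tax := -Revenue - 2Demand - Supply).
Profit = |Demand - Tax|  [with Demand=1, Tax=2]  = 1

1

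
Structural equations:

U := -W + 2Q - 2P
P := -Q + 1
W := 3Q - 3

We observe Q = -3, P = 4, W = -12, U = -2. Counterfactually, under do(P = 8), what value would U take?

Under do(P=8), the mechanism P := -Q + 1 is discarded; P is fixed at 8.
W = 3Q - 3  [with Q=-3]  = -12
U = -W + 2Q - 2P  [with W=-12, Q=-3, P=8]  = -10

-10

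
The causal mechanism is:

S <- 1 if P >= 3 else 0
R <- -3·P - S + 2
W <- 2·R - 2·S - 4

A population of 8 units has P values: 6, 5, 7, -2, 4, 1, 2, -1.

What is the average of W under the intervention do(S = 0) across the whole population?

Every unit gets S=0 under the intervention. W values become -36, -30, -42, 12, -24, -6, -12, 6; E[W|do(S=0)] = -16.5.

-16.5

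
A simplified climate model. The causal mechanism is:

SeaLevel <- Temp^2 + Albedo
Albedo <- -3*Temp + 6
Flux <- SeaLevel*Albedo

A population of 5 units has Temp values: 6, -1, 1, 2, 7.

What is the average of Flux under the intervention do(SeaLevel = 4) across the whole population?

do(SeaLevel=4) breaks SeaLevel's dependence on Temp. With SeaLevel=4 fixed, Flux across the units is -48, 36, 12, 0, -60, mean -12.

-12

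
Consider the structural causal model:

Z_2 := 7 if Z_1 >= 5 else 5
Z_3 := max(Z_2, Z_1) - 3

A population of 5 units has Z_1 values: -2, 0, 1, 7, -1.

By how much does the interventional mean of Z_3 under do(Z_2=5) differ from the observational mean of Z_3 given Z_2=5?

Every unit gets Z_2=5 under the intervention. Z_3 values become 2, 2, 2, 4, 2; E[Z_3|do(Z_2=5)] = 2.4.
E[Z_3|Z_2=5] averages over only the 4 units with Z_2=5 (Z_1 = -2, 0, 1, -1): Z_3 = 2, 2, 2, 2, mean 2.
Difference = 2.4 − 2 = 0.4.

0.4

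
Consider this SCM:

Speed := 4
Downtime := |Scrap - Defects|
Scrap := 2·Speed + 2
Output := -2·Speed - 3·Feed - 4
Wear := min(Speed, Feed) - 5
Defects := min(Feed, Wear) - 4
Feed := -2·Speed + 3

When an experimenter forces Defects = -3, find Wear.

Under do(Defects=-3), the mechanism Defects := min(Feed, Wear) - 4 is discarded; Defects is fixed at -3.
Since Wear is not a descendant of the intervened variable, it is unaffected.
Feed = -2·Speed + 3  [with Speed=4]  = -5
Wear = min(Speed, Feed) - 5  [with Speed=4, Feed=-5]  = -10

-10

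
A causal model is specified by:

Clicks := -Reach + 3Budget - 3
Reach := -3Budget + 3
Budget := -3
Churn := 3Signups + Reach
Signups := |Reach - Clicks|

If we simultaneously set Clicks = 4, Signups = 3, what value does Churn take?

Setting Clicks = 4, Signups = 3 by intervention discards those variables' equations.
Reach = -3Budget + 3  [with Budget=-3]  = 12
Churn = 3Signups + Reach  [with Signups=3, Reach=12]  = 21

21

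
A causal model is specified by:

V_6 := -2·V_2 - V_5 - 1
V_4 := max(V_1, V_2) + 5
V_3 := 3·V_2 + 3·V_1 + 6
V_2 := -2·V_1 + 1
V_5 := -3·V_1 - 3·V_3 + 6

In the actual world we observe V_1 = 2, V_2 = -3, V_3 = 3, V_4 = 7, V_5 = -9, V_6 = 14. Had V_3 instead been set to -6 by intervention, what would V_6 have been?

The intervention breaks the incoming arrows to V_3: V_3 := 3·V_2 + 3·V_1 + 6 no longer applies, and V_3 = -6.
V_2 = -2·V_1 + 1  [with V_1=2]  = -3
V_5 = -3·V_1 - 3·V_3 + 6  [with V_1=2, V_3=-6]  = 18
V_6 = -2·V_2 - V_5 - 1  [with V_2=-3, V_5=18]  = -13

-13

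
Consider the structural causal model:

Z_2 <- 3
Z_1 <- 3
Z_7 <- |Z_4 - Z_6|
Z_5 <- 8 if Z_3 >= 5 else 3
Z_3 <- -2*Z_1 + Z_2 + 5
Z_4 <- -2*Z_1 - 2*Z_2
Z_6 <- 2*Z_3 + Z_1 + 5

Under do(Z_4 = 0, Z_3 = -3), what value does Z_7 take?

2

The joint intervention fixes Z_4 = 0, Z_3 = -3, removing each variable's own equation.
Z_6 = 2*Z_3 + Z_1 + 5  [with Z_3=-3, Z_1=3]  = 2
Z_7 = |Z_4 - Z_6|  [with Z_4=0, Z_6=2]  = 2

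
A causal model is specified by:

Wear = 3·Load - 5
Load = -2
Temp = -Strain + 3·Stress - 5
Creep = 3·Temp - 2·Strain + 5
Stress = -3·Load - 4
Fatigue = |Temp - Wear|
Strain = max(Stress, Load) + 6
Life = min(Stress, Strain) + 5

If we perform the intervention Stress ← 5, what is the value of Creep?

-20

do(Stress=5) replaces the equation Stress = -3·Load - 4 with the constant Stress = 5.
Strain = max(Stress, Load) + 6  [with Stress=5, Load=-2]  = 11
Temp = -Strain + 3·Stress - 5  [with Strain=11, Stress=5]  = -1
Creep = 3·Temp - 2·Strain + 5  [with Temp=-1, Strain=11]  = -20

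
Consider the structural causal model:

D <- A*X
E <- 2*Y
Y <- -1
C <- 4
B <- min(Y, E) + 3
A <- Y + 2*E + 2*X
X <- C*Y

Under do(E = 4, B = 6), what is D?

Under do(E = 4, B = 6), each intervened variable's structural equation is replaced by its fixed value.
X = C*Y  [with C=4, Y=-1]  = -4
A = Y + 2*E + 2*X  [with Y=-1, E=4, X=-4]  = -1
D = A*X  [with A=-1, X=-4]  = 4

4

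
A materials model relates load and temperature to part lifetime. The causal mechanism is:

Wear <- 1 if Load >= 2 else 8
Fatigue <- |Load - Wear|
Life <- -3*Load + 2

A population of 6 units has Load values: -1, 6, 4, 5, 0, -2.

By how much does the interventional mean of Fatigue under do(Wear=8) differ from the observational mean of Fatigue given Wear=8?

Under do(Wear=8), Wear's equation is replaced by Wear=8 for every unit. Per-unit Fatigue: 9, 2, 4, 3, 8, 10. Mean = 6.
Observing Wear=8 restricts to units where Wear's equation naturally yields 8: Load ∈ {-1, 0, -2}. In that subpopulation Fatigue = 9, 8, 10, mean 9.
Difference = 6 − 9 = -3.

-3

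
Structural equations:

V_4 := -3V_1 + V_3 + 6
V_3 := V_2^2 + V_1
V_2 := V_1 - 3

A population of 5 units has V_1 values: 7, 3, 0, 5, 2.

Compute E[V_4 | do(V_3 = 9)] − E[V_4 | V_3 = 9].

-2.7

The intervention sets V_3=9 in all 5 units regardless of V_1. Recomputing V_4 per unit gives -6, 6, 15, 0, 9; average 4.8.
Observing V_3=9 restricts to units where V_3's equation naturally yields 9: V_1 ∈ {0, 5}. In that subpopulation V_4 = 15, 0, mean 7.5.
Difference = 4.8 − 7.5 = -2.7.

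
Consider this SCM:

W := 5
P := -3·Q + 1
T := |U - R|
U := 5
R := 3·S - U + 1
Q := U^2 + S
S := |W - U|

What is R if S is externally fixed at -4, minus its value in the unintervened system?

The intervention breaks the incoming arrows to S: S := |W - U| no longer applies, and S = -4.
R = 3·S - U + 1  [with S=-4, U=5]  = -16
Without intervention: S = |W - U|  [with W=5, U=5]  = 0; R = 3·S - U + 1  [with S=0, U=5]  = -4.
Change = -16 − (-4) = -12.

-12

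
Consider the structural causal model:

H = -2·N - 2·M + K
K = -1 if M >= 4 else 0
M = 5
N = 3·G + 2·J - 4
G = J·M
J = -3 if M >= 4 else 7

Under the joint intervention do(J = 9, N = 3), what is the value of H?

The joint intervention fixes J = 9, N = 3, removing each variable's own equation.
K = -1 if M >= 4 else 0  [with M=5]  = -1
H = -2·N - 2·M + K  [with N=3, M=5, K=-1]  = -17

-17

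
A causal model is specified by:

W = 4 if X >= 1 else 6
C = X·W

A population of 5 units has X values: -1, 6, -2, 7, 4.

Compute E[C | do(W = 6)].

16.8

The intervention sets W=6 in all 5 units regardless of X. Recomputing C per unit gives -6, 36, -12, 42, 24; average 16.8.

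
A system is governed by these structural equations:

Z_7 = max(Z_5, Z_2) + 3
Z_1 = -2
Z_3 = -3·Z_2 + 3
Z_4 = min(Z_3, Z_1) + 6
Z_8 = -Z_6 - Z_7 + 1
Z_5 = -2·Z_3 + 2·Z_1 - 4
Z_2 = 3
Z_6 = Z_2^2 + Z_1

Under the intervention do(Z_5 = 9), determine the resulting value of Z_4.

The intervention breaks the incoming arrows to Z_5: Z_5 = -2·Z_3 + 2·Z_1 - 4 no longer applies, and Z_5 = 9.
Since Z_4 is not a descendant of the intervened variable, it is unaffected.
Z_3 = -3·Z_2 + 3  [with Z_2=3]  = -6
Z_4 = min(Z_3, Z_1) + 6  [with Z_3=-6, Z_1=-2]  = 0

0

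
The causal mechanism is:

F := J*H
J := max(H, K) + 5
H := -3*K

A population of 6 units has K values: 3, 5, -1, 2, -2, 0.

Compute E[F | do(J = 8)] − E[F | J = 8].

-4

Under do(J=8), J's equation is replaced by J=8 for every unit. Per-unit F: -72, -120, 24, -48, 48, 0. Mean = -28.
E[F|J=8] averages over only the 2 units with J=8 (K = 3, -1): F = -72, 24, mean -24.
Difference = -28 − (-24) = -4.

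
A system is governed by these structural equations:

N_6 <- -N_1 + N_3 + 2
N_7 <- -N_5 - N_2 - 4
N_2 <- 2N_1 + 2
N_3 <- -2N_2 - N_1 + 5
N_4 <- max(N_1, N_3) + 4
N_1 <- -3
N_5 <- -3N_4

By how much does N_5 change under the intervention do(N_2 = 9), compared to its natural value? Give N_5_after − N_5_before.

57

do(N_2=9) replaces the equation N_2 <- 2N_1 + 2 with the constant N_2 = 9.
N_3 = -2N_2 - N_1 + 5  [with N_2=9, N_1=-3]  = -10
N_4 = max(N_1, N_3) + 4  [with N_1=-3, N_3=-10]  = 1
N_5 = -3N_4  [with N_4=1]  = -3
Without intervention: N_2 = 2N_1 + 2  [with N_1=-3]  = -4; N_3 = -2N_2 - N_1 + 5  [with N_2=-4, N_1=-3]  = 16; N_4 = max(N_1, N_3) + 4  [with N_1=-3, N_3=16]  = 20; N_5 = -3N_4  [with N_4=20]  = -60.
Change = -3 − (-60) = 57.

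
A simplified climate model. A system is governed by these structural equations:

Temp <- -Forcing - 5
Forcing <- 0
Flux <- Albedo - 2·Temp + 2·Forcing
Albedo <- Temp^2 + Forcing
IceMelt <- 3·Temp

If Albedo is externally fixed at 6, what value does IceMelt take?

Under do(Albedo=6), the mechanism Albedo <- Temp^2 + Forcing is discarded; Albedo is fixed at 6.
Since IceMelt is not a descendant of the intervened variable, it is unaffected.
Temp = -Forcing - 5  [with Forcing=0]  = -5
IceMelt = 3·Temp  [with Temp=-5]  = -15

-15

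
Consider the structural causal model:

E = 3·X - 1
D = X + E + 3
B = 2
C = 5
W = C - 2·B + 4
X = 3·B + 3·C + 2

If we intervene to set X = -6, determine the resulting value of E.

The intervention breaks the incoming arrows to X: X = 3·B + 3·C + 2 no longer applies, and X = -6.
E = 3·X - 1  [with X=-6]  = -19

-19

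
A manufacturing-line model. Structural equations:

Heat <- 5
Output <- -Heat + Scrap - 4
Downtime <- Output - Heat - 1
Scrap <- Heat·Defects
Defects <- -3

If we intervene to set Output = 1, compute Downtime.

-5

Intervening sets Output = 1 and removes its equation (Output <- -Heat + Scrap - 4).
Downtime = Output - Heat - 1  [with Output=1, Heat=5]  = -5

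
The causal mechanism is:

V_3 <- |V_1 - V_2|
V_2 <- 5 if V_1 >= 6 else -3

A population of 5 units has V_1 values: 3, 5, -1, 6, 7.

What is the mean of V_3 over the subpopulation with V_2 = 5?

Observing V_2=5 restricts to units where V_2's equation naturally yields 5: V_1 ∈ {6, 7}. In that subpopulation V_3 = 1, 2, mean 1.5.

1.5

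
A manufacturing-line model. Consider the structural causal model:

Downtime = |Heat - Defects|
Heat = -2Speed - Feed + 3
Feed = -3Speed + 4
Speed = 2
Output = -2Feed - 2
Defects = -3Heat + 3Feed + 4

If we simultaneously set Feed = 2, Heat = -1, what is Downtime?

Under do(Feed = 2, Heat = -1), each intervened variable's structural equation is replaced by its fixed value.
Defects = -3Heat + 3Feed + 4  [with Heat=-1, Feed=2]  = 13
Downtime = |Heat - Defects|  [with Heat=-1, Defects=13]  = 14

14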